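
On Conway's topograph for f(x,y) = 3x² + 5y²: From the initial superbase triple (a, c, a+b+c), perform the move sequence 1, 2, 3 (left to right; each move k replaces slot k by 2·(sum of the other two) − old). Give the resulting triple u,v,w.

start (3,5,8) = (f(1,0),f(0,1),f(1,1))
replace slot 1: 2·(5+8) − 3 = 23 → (23,5,8)
replace slot 2: 2·(23+8) − 5 = 57 → (23,57,8)
replace slot 3: 2·(23+57) − 8 = 152 → (23,57,152)

23,57,152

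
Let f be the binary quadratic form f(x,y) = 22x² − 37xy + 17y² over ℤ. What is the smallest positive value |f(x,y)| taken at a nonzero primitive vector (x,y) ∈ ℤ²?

translate: b→7 (≡-37 mod 44), so (22,-37,17)→(22,7,2)
flip: (22,7,2)→(2,-7,22)
translate: b→1 (≡-7 mod 4), so (2,-7,22)→(2,1,16)
reduced (well bottom): (2,1,16) with a≤c, −a<b≤a
well minimum = a = 2

2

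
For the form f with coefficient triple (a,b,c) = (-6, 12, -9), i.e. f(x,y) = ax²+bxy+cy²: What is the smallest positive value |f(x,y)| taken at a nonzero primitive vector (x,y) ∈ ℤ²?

translate: b→0 (≡-12 mod 12), so (6,-12,9)→(6,0,3)
flip: (6,0,3)→(3,0,6)
reduced (well bottom): (3,0,6) with a≤c, −a<b≤a
well minimum |f| = |-3| = 3 (negative-definite)

3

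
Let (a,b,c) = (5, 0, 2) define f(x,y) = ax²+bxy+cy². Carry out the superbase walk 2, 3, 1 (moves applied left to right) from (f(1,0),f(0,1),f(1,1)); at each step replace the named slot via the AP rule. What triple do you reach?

start (5,2,7) = (f(1,0),f(0,1),f(1,1))
replace slot 2: 2·(5+7) − 2 = 22 → (5,22,7)
replace slot 3: 2·(5+22) − 7 = 47 → (5,22,47)
replace slot 1: 2·(22+47) − 5 = 133 → (133,22,47)

133,22,47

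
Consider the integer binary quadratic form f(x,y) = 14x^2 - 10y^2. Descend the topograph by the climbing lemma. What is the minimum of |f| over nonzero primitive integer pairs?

descent: ρ → (-10,20,4)  [lands on river]
river: ρ → (4,20,-10)
closes: descent 1, river 2
min |a| on river = 4

4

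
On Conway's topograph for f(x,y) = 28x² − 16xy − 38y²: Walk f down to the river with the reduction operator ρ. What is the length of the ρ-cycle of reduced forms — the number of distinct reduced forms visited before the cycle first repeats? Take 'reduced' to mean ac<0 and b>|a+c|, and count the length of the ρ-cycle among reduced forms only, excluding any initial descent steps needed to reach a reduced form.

D = 4512, ⌊√D⌋ = 67
descent: ρ → (-38,16,28)  [lands on river]
river: ρ → (28,40,-26)
river: ρ → (-26,64,4)
river: ρ → (4,64,-26)
river: ρ → (-26,40,28)
river: ρ → (28,16,-38)
river: ρ → (-38,60,6)
river: ρ → (6,60,-38)
ρ-cycle length = 8 (tail of 1 descent step not counted)

8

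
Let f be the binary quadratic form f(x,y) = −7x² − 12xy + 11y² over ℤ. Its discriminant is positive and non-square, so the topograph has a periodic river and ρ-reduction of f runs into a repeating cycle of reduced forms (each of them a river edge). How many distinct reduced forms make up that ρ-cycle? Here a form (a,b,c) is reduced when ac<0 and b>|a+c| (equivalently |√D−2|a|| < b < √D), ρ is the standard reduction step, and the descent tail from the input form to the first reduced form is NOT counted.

D = 452, ⌊√D⌋ = 21
descent: ρ → (11,12,-7)  [lands on river]
river: ρ → (-7,16,7)
river: ρ → (7,12,-11)
river: ρ → (-11,10,8)
river: ρ → (8,6,-13)
river: ρ → (-13,20,1)
river: ρ → (1,20,-13)
river: ρ → (-13,6,8)
river: ρ → (8,10,-11)
river: ρ → (-11,12,7)
river: ρ → (7,16,-7)
river: ρ → (-7,12,11)
river: ρ → (11,10,-8)
river: ρ → (-8,6,13)
river: ρ → (13,20,-1)
river: ρ → (-1,20,13)
river: ρ → (13,6,-8)
river: ρ → (-8,10,11)
ρ-cycle length = 18 (tail of 1 descent step not counted)

18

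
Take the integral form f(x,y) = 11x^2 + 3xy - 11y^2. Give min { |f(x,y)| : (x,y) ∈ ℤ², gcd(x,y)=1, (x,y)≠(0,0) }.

river: ρ → (-11,19,3)
river: ρ → (3,17,-17)
river: ρ → (-17,17,3)
river: ρ → (3,19,-11)
river: ρ → (-11,3,11)
river: ρ → (11,19,-3)
river: ρ → (-3,17,17)
river: ρ → (17,17,-3)
river: ρ → (-3,19,11)
river: ρ → (11,3,-11)
closes: descent 0, river 10
min |a| on river = 3

3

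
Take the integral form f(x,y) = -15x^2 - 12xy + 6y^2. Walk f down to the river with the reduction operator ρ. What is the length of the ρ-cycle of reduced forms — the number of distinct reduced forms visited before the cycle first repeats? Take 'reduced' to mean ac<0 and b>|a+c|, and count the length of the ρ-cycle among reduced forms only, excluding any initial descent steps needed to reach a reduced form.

D = 504, ⌊√D⌋ = 22
descent: ρ → (6,12,-15)  [lands on river]
river: ρ → (-15,18,3)
river: ρ → (3,18,-15)
river: ρ → (-15,12,6)
ρ-cycle length = 4 (tail of 1 descent step not counted)

4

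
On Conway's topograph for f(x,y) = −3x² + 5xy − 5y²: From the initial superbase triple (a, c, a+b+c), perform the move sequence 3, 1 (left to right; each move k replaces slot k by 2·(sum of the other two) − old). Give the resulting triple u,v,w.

start (-3,-5,-3) = (f(1,0),f(0,1),f(1,1))
replace slot 3: 2·((-3)+(-5)) − (-3) = -13 → (-3,-5,-13)
replace slot 1: 2·((-5)+(-13)) − (-3) = -33 → (-33,-5,-13)

-33,-5,-13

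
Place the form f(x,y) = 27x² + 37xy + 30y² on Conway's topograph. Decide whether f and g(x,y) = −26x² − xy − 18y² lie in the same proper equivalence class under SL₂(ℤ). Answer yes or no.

D₁ = -1871, D₂ = -1871
f: translate: b→-17 (≡37 mod 54), so (27,37,30)→(27,-17,20)
f: flip: (27,-17,20)→(20,17,27)
f: reduced (well bottom): (20,17,27) with a≤c, −a<b≤a
g is negative-definite; reduce −g:
−g: flip: (26,1,18)→(18,-1,26)
−g: reduced (well bottom): (18,-1,26) with a≤c, −a<b≤a
flip sign back: reduced form of g is (-18,1,-26)
reduced forms (20, 17, 27) vs (-18, 1, -26) ⇒ inequivalent

no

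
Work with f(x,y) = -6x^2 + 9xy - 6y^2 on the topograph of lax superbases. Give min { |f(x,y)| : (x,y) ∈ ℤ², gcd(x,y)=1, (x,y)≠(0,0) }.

translate: b→3 (≡-9 mod 12), so (6,-9,6)→(6,3,3)
flip: (6,3,3)→(3,-3,6)
translate: b→3 (≡-3 mod 6), so (3,-3,6)→(3,3,6)
reduced (well bottom): (3,3,6) with a≤c, −a<b≤a
well minimum |f| = |-3| = 3 (negative-definite)

3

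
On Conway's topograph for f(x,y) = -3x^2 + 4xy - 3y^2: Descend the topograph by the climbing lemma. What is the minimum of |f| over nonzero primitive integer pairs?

translate: b→2 (≡-4 mod 6), so (3,-4,3)→(3,2,2)
flip: (3,2,2)→(2,-2,3)
translate: b→2 (≡-2 mod 4), so (2,-2,3)→(2,2,3)
reduced (well bottom): (2,2,3) with a≤c, −a<b≤a
well minimum |f| = |-2| = 2 (negative-definite)

2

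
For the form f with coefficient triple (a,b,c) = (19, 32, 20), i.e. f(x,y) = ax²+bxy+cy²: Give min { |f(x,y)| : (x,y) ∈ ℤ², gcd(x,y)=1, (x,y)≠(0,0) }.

translate: b→-6 (≡32 mod 38), so (19,32,20)→(19,-6,7)
flip: (19,-6,7)→(7,6,19)
reduced (well bottom): (7,6,19) with a≤c, −a<b≤a
well minimum = a = 7

7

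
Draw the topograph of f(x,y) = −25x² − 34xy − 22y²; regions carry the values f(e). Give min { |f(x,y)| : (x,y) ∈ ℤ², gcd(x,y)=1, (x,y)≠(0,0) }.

translate: b→-16 (≡34 mod 50), so (25,34,22)→(25,-16,13)
flip: (25,-16,13)→(13,16,25)
translate: b→-10 (≡16 mod 26), so (13,16,25)→(13,-10,22)
reduced (well bottom): (13,-10,22) with a≤c, −a<b≤a
well minimum |f| = |-13| = 13 (negative-definite)

13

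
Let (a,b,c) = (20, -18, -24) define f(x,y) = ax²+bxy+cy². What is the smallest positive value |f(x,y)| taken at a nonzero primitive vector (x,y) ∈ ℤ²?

descent: ρ → (-24,18,20)  [lands on river]
river: ρ → (20,22,-22)
river: ρ → (-22,22,20)
river: ρ → (20,18,-24)
river: ρ → (-24,30,14)
river: ρ → (14,26,-28)
river: ρ → (-28,30,12)
river: ρ → (12,42,-10)
river: ρ → (-10,38,20)
river: ρ → (20,42,-6)
river: ρ → (-6,42,20)
river: ρ → (20,38,-10)
river: ρ → (-10,42,12)
river: ρ → (12,30,-28)
river: ρ → (-28,26,14)
river: ρ → (14,30,-24)
closes: descent 1, river 16
min |a| on river = 6

6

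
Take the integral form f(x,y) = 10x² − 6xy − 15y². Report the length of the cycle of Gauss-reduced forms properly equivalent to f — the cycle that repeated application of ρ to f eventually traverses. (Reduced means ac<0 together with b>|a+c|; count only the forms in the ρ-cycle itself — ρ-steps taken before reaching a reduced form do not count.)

D = 636, ⌊√D⌋ = 25
descent: ρ → (-15,6,10)  [lands on river]
river: ρ → (10,14,-11)
river: ρ → (-11,8,13)
river: ρ → (13,18,-6)
river: ρ → (-6,18,13)
river: ρ → (13,8,-11)
river: ρ → (-11,14,10)
river: ρ → (10,6,-15)
river: ρ → (-15,24,1)
river: ρ → (1,24,-15)
ρ-cycle length = 10 (tail of 1 descent step not counted)

10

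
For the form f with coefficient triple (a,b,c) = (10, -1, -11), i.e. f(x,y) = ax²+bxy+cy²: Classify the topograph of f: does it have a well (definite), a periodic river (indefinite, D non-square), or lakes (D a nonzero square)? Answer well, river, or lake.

D = b²−4ac = (-1)² − 4·10·(-11) = 441
D = 21² is a perfect square ⇒ form factors over ℤ ⇒ lakes

lake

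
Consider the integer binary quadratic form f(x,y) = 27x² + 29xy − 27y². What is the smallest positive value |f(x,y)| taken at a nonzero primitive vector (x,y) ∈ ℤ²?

river: ρ → (-27,25,29)
river: ρ → (29,33,-23)
river: ρ → (-23,59,3)
river: ρ → (3,61,-3)
river: ρ → (-3,59,23)
river: ρ → (23,33,-29)
river: ρ → (-29,25,27)
river: ρ → (27,29,-27)
closes: descent 0, river 8
min |a| on river = 3

3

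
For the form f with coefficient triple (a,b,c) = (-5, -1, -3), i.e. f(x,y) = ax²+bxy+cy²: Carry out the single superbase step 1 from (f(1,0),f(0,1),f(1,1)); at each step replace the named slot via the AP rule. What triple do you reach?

start (-5,-3,-9) = (f(1,0),f(0,1),f(1,1))
replace slot 1: 2·((-3)+(-9)) − (-5) = -19 → (-19,-3,-9)

-19,-3,-9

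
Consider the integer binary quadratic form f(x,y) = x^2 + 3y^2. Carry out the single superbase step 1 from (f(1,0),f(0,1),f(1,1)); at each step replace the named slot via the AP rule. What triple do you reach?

start (1,3,4) = (f(1,0),f(0,1),f(1,1))
replace slot 1: 2·(3+4) − 1 = 13 → (13,3,4)

13,3,4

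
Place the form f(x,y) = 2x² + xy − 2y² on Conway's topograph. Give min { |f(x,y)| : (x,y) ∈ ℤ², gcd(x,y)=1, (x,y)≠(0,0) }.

river: ρ → (-2,3,1)
river: ρ → (1,3,-2)
river: ρ → (-2,1,2)
river: ρ → (2,3,-1)
river: ρ → (-1,3,2)
river: ρ → (2,1,-2)
closes: descent 0, river 6
min |a| on river = 1

1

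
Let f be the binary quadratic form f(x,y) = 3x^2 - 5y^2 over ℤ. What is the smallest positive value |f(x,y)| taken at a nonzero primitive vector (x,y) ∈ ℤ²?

descent: ρ → (-5,0,3)
descent: ρ → (3,6,-2)  [lands on river]
river: ρ → (-2,6,3)
closes: descent 2, river 2
min |a| on river = 2

2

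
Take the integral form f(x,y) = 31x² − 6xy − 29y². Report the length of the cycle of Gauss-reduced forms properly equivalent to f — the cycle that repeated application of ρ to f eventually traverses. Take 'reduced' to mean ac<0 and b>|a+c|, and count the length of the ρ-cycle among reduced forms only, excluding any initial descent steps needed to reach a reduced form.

D = 3632, ⌊√D⌋ = 60
descent: ρ → (-29,6,31)  [lands on river]
river: ρ → (31,56,-4)
river: ρ → (-4,56,31)
river: ρ → (31,6,-29)
river: ρ → (-29,52,8)
river: ρ → (8,60,-1)
river: ρ → (-1,60,8)
river: ρ → (8,52,-29)
ρ-cycle length = 8 (tail of 1 descent step not counted)

8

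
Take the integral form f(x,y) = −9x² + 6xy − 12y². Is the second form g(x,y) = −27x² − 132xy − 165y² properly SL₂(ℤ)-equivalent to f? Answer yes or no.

D₁ = -396, D₂ = -396
f is negative-definite; reduce −f:
−f: reduced (well bottom): (9,-6,12) with a≤c, −a<b≤a
flip sign back: reduced form of f is (-9,6,-12)
g is negative-definite; reduce −g:
−g: translate: b→24 (≡132 mod 54), so (27,132,165)→(27,24,9)
−g: flip: (27,24,9)→(9,-24,27)
−g: translate: b→-6 (≡-24 mod 18), so (9,-24,27)→(9,-6,12)
−g: reduced (well bottom): (9,-6,12) with a≤c, −a<b≤a
flip sign back: reduced form of g is (-9,6,-12)
reduced forms (-9, 6, -12) vs (-9, 6, -12) ⇒ equivalent

yes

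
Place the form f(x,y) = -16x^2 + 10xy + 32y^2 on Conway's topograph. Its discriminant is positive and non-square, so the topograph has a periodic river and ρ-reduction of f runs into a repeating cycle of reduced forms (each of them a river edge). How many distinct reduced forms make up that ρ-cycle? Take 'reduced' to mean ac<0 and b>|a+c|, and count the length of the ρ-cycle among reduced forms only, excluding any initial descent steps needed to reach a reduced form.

D = 2148, ⌊√D⌋ = 46
descent: ρ → (32,-10,-16)
descent: ρ → (-16,42,6)  [lands on river]
river: ρ → (6,42,-16)
river: ρ → (-16,22,26)
river: ρ → (26,30,-12)
river: ρ → (-12,42,8)
river: ρ → (8,38,-22)
river: ρ → (-22,6,24)
river: ρ → (24,42,-4)
river: ρ → (-4,46,2)
river: ρ → (2,46,-4)
river: ρ → (-4,42,24)
river: ρ → (24,6,-22)
river: ρ → (-22,38,8)
river: ρ → (8,42,-12)
river: ρ → (-12,30,26)
river: ρ → (26,22,-16)
ρ-cycle length = 16 (tail of 2 descent steps not counted)

16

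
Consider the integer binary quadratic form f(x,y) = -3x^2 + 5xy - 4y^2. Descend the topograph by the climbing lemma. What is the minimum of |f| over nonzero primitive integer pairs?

translate: b→1 (≡-5 mod 6), so (3,-5,4)→(3,1,2)
flip: (3,1,2)→(2,-1,3)
reduced (well bottom): (2,-1,3) with a≤c, −a<b≤a
well minimum |f| = |-2| = 2 (negative-definite)

2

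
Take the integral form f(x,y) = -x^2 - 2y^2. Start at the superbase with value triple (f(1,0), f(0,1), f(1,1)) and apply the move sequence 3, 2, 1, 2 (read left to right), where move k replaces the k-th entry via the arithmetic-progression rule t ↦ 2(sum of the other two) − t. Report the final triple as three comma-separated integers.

start (-1,-2,-3) = (f(1,0),f(0,1),f(1,1))
replace slot 3: 2·((-1)+(-2)) − (-3) = -3 → (-1,-2,-3)
replace slot 2: 2·((-1)+(-3)) − (-2) = -6 → (-1,-6,-3)
replace slot 1: 2·((-6)+(-3)) − (-1) = -17 → (-17,-6,-3)
replace slot 2: 2·((-17)+(-3)) − (-6) = -34 → (-17,-34,-3)

-17,-34,-3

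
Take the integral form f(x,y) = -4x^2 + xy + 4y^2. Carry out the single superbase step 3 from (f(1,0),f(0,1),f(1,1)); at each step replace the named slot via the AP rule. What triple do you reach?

start (-4,4,1) = (f(1,0),f(0,1),f(1,1))
replace slot 3: 2·((-4)+4) − 1 = -1 → (-4,4,-1)

-4,4,-1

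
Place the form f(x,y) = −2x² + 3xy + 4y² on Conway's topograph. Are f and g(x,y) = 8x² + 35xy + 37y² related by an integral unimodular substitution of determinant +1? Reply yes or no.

D₁ = 41, D₂ = 41
river cycle of f (length 10): (4, 5, -1), (-1, 5, 4), (4, 3, -2), (-2, 5, 2), (2, 3, -4), (-4, 5, 1), (1, 5, -4), (-4, 3, 2), (2, 5, -2), (-2, 3, 4)
river cycle of g (length 10): (-1, 5, 4), (4, 3, -2), (-2, 5, 2), (2, 3, -4), (-4, 5, 1), (1, 5, -4), (-4, 3, 2), (2, 5, -2), (-2, 3, 4), (4, 5, -1)
cycles coincide ⇒ equivalent

yes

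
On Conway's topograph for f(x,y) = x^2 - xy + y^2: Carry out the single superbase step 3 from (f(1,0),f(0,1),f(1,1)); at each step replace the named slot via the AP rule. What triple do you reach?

start (1,1,1) = (f(1,0),f(0,1),f(1,1))
replace slot 3: 2·(1+1) − 1 = 3 → (1,1,3)

1,1,3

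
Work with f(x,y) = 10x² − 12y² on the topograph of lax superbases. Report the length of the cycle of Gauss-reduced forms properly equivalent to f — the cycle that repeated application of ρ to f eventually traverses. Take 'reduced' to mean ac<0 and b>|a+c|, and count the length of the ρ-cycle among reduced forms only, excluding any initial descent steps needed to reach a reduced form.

D = 480, ⌊√D⌋ = 21
descent: ρ → (-12,0,10)
descent: ρ → (10,20,-2)  [lands on river]
river: ρ → (-2,20,10)
ρ-cycle length = 2 (tail of 2 descent steps not counted)

2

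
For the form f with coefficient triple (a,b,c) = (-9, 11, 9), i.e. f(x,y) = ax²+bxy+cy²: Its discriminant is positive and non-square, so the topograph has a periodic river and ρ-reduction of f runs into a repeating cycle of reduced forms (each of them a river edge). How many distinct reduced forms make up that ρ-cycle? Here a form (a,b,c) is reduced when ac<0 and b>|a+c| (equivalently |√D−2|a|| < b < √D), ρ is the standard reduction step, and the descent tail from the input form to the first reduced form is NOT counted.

D = 445, ⌊√D⌋ = 21
river: ρ → (9,7,-11)
river: ρ → (-11,15,5)
river: ρ → (5,15,-11)
river: ρ → (-11,7,9)
river: ρ → (9,11,-9)
river: ρ → (-9,7,11)
river: ρ → (11,15,-5)
river: ρ → (-5,15,11)
river: ρ → (11,7,-9)
river: ρ → (-9,11,9)
ρ-cycle length = 10 (tail of 0 descent steps not counted)

10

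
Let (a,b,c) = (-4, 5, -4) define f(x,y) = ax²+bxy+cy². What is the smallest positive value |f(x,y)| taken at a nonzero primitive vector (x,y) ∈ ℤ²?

translate: b→3 (≡-5 mod 8), so (4,-5,4)→(4,3,3)
flip: (4,3,3)→(3,-3,4)
translate: b→3 (≡-3 mod 6), so (3,-3,4)→(3,3,4)
reduced (well bottom): (3,3,4) with a≤c, −a<b≤a
well minimum |f| = |-3| = 3 (negative-definite)

3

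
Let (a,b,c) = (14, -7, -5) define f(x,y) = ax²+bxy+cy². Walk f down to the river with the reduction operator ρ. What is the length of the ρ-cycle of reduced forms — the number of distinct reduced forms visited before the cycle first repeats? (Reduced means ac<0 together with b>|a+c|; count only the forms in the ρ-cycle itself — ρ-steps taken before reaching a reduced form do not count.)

D = 329, ⌊√D⌋ = 18
descent: ρ → (-5,17,2)  [lands on river]
river: ρ → (2,15,-13)
river: ρ → (-13,11,4)
river: ρ → (4,13,-10)
river: ρ → (-10,7,7)
river: ρ → (7,7,-10)
river: ρ → (-10,13,4)
river: ρ → (4,11,-13)
river: ρ → (-13,15,2)
river: ρ → (2,17,-5)
river: ρ → (-5,13,8)
river: ρ → (8,3,-10)
river: ρ → (-10,17,1)
river: ρ → (1,17,-10)
river: ρ → (-10,3,8)
river: ρ → (8,13,-5)
ρ-cycle length = 16 (tail of 1 descent step not counted)

16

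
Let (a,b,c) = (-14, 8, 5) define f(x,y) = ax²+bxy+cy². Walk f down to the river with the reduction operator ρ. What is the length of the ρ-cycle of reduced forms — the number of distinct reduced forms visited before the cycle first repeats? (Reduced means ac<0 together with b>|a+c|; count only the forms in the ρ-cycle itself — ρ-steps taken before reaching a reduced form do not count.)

D = 344, ⌊√D⌋ = 18
descent: ρ → (5,12,-10)  [lands on river]
river: ρ → (-10,8,7)
river: ρ → (7,6,-11)
river: ρ → (-11,16,2)
river: ρ → (2,16,-11)
river: ρ → (-11,6,7)
river: ρ → (7,8,-10)
river: ρ → (-10,12,5)
river: ρ → (5,18,-1)
river: ρ → (-1,18,5)
ρ-cycle length = 10 (tail of 1 descent step not counted)

10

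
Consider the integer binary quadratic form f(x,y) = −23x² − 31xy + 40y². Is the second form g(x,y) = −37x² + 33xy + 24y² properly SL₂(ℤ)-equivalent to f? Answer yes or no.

D₁ = 4641, D₂ = 4641
river cycle of f (length 6): (40, 31, -23), (-23, 61, 10), (10, 59, -29), (-29, 57, 12), (12, 63, -14), (-14, 49, 40)
river cycle of g (length 8): (24, 63, -7), (-7, 63, 24), (24, 33, -37), (-37, 41, 20), (20, 39, -39), (-39, 39, 20), (20, 41, -37), (-37, 33, 24)
cycles differ ⇒ inequivalent

no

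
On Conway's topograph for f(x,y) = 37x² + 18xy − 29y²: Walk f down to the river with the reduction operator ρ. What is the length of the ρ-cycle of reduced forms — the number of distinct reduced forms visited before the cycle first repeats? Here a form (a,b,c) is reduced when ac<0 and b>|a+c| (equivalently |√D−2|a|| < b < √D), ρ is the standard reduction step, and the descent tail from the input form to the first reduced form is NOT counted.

D = 4616, ⌊√D⌋ = 67
river: ρ → (-29,40,26)
river: ρ → (26,64,-5)
river: ρ → (-5,66,13)
river: ρ → (13,64,-10)
river: ρ → (-10,56,37)
river: ρ → (37,18,-29)
ρ-cycle length = 6 (tail of 0 descent steps not counted)

6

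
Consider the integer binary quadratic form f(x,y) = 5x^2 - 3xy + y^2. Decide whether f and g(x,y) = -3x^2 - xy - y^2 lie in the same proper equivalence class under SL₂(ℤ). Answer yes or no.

D₁ = -11, D₂ = -11
f: flip: (5,-3,1)→(1,3,5)
f: translate: b→1 (≡3 mod 2), so (1,3,5)→(1,1,3)
f: reduced (well bottom): (1,1,3) with a≤c, −a<b≤a
g is negative-definite; reduce −g:
−g: flip: (3,1,1)→(1,-1,3)
−g: translate: b→1 (≡-1 mod 2), so (1,-1,3)→(1,1,3)
−g: reduced (well bottom): (1,1,3) with a≤c, −a<b≤a
flip sign back: reduced form of g is (-1,-1,-3)
reduced forms (1, 1, 3) vs (-1, -1, -3) ⇒ inequivalent

no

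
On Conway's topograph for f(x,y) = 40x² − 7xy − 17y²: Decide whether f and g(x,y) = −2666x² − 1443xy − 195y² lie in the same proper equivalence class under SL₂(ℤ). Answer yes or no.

D₁ = 2769, D₂ = 2769
river cycle of f (length 32): (-17, 41, 16), (16, 23, -35), (-35, 47, 4), (4, 49, -23), (-23, 43, 10), (10, 37, -35), (-35, 33, 12), (12, 39, -26), (-26, 13, 25), (25, 37, -14), … (22 more)
river cycle of g (length 32): (-14, 33, 30), (30, 27, -17), (-17, 41, 16), (16, 23, -35), (-35, 47, 4), (4, 49, -23), (-23, 43, 10), (10, 37, -35), (-35, 33, 12), (12, 39, -26), … (22 more)
cycles coincide ⇒ equivalent

yes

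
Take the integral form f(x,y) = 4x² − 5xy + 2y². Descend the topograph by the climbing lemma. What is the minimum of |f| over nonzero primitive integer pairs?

translate: b→3 (≡-5 mod 8), so (4,-5,2)→(4,3,1)
flip: (4,3,1)→(1,-3,4)
translate: b→1 (≡-3 mod 2), so (1,-3,4)→(1,1,2)
reduced (well bottom): (1,1,2) with a≤c, −a<b≤a
well minimum = a = 1

1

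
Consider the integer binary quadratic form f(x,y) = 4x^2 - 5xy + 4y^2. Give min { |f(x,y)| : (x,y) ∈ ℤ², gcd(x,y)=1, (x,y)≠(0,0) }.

translate: b→3 (≡-5 mod 8), so (4,-5,4)→(4,3,3)
flip: (4,3,3)→(3,-3,4)
translate: b→3 (≡-3 mod 6), so (3,-3,4)→(3,3,4)
reduced (well bottom): (3,3,4) with a≤c, −a<b≤a
well minimum = a = 3

3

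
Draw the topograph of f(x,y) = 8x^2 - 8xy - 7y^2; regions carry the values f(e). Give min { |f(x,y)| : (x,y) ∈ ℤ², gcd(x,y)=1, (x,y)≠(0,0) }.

descent: ρ → (-7,8,8)  [lands on river]
river: ρ → (8,8,-7)
river: ρ → (-7,6,9)
river: ρ → (9,12,-4)
river: ρ → (-4,12,9)
river: ρ → (9,6,-7)
closes: descent 1, river 6
min |a| on river = 4

4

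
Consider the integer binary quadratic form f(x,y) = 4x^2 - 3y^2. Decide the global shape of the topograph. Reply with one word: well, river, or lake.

D = b²−4ac = 0² − 4·4·(-3) = 48
D > 0 non-square ⇒ indefinite ⇒ periodic river

river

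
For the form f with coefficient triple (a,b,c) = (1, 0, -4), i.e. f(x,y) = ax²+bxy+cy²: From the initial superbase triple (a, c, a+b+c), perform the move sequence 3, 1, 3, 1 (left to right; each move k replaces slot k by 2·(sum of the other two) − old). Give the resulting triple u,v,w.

start (1,-4,-3) = (f(1,0),f(0,1),f(1,1))
replace slot 3: 2·(1+(-4)) − (-3) = -3 → (1,-4,-3)
replace slot 1: 2·((-4)+(-3)) − 1 = -15 → (-15,-4,-3)
replace slot 3: 2·((-15)+(-4)) − (-3) = -35 → (-15,-4,-35)
replace slot 1: 2·((-4)+(-35)) − (-15) = -63 → (-63,-4,-35)

-63,-4,-35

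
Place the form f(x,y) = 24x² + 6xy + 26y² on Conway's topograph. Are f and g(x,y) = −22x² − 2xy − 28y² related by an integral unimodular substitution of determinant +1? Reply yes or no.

D₁ = -2460, D₂ = -2460
f: reduced (well bottom): (24,6,26) with a≤c, −a<b≤a
g is negative-definite; reduce −g:
−g: reduced (well bottom): (22,2,28) with a≤c, −a<b≤a
flip sign back: reduced form of g is (-22,-2,-28)
reduced forms (24, 6, 26) vs (-22, -2, -28) ⇒ inequivalent

no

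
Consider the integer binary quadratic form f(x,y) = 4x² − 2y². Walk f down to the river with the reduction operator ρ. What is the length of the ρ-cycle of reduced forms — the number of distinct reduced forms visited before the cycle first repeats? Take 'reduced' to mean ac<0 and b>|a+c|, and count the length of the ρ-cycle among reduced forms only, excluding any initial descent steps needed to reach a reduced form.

D = 32, ⌊√D⌋ = 5
descent: ρ → (-2,4,2)  [lands on river]
river: ρ → (2,4,-2)
ρ-cycle length = 2 (tail of 1 descent step not counted)

2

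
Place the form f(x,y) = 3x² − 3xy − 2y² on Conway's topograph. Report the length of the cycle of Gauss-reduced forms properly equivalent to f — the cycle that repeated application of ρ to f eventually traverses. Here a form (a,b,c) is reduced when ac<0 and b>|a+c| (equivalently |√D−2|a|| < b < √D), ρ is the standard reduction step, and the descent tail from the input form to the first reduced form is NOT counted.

D = 33, ⌊√D⌋ = 5
descent: ρ → (-2,3,3)  [lands on river]
river: ρ → (3,3,-2)
river: ρ → (-2,5,1)
river: ρ → (1,5,-2)
ρ-cycle length = 4 (tail of 1 descent step not counted)

4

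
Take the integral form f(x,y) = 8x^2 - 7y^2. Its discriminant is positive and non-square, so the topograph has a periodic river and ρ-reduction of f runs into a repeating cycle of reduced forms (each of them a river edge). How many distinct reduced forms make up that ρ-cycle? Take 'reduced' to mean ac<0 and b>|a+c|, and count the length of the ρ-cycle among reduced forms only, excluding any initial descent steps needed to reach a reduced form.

D = 224, ⌊√D⌋ = 14
descent: ρ → (-7,14,1)  [lands on river]
river: ρ → (1,14,-7)
ρ-cycle length = 2 (tail of 1 descent step not counted)

2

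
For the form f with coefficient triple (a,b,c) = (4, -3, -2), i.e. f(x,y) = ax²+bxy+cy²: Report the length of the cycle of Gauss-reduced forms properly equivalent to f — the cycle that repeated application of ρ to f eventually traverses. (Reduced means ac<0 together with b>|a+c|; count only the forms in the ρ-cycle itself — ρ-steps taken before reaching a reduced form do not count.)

D = 41, ⌊√D⌋ = 6
descent: ρ → (-2,3,4)  [lands on river]
river: ρ → (4,5,-1)
river: ρ → (-1,5,4)
river: ρ → (4,3,-2)
river: ρ → (-2,5,2)
river: ρ → (2,3,-4)
river: ρ → (-4,5,1)
river: ρ → (1,5,-4)
river: ρ → (-4,3,2)
river: ρ → (2,5,-2)
ρ-cycle length = 10 (tail of 1 descent step not counted)

10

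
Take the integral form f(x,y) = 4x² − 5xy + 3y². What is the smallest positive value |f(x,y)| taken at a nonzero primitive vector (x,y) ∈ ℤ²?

translate: b→3 (≡-5 mod 8), so (4,-5,3)→(4,3,2)
flip: (4,3,2)→(2,-3,4)
translate: b→1 (≡-3 mod 4), so (2,-3,4)→(2,1,3)
reduced (well bottom): (2,1,3) with a≤c, −a<b≤a
well minimum = a = 2

2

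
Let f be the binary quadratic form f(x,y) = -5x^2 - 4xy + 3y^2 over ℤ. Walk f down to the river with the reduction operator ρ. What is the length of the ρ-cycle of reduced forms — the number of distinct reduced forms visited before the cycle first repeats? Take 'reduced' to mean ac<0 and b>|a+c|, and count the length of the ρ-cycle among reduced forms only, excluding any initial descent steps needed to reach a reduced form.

D = 76, ⌊√D⌋ = 8
descent: ρ → (3,4,-5)  [lands on river]
river: ρ → (-5,6,2)
river: ρ → (2,6,-5)
river: ρ → (-5,4,3)
river: ρ → (3,8,-1)
river: ρ → (-1,8,3)
ρ-cycle length = 6 (tail of 1 descent step not counted)

6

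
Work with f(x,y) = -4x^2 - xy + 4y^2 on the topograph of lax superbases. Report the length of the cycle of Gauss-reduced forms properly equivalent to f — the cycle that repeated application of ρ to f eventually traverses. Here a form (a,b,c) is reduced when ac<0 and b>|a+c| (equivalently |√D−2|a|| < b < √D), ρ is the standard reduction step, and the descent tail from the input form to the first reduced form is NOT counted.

D = 65, ⌊√D⌋ = 8
descent: ρ → (4,1,-4)  [lands on river]
river: ρ → (-4,7,1)
river: ρ → (1,7,-4)
river: ρ → (-4,1,4)
river: ρ → (4,7,-1)
river: ρ → (-1,7,4)
ρ-cycle length = 6 (tail of 1 descent step not counted)

6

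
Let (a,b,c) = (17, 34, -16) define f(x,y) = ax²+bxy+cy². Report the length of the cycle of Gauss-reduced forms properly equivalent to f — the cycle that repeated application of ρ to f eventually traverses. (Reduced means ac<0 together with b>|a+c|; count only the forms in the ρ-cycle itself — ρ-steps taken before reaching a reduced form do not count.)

D = 2244, ⌊√D⌋ = 47
river: ρ → (-16,30,21)
river: ρ → (21,12,-25)
river: ρ → (-25,38,8)
river: ρ → (8,42,-15)
river: ρ → (-15,18,32)
river: ρ → (32,46,-1)
river: ρ → (-1,46,32)
river: ρ → (32,18,-15)
river: ρ → (-15,42,8)
river: ρ → (8,38,-25)
river: ρ → (-25,12,21)
river: ρ → (21,30,-16)
river: ρ → (-16,34,17)
river: ρ → (17,34,-16)
ρ-cycle length = 14 (tail of 0 descent steps not counted)

14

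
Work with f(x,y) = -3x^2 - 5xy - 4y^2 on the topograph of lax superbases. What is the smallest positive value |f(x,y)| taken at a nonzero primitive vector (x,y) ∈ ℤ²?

translate: b→-1 (≡5 mod 6), so (3,5,4)→(3,-1,2)
flip: (3,-1,2)→(2,1,3)
reduced (well bottom): (2,1,3) with a≤c, −a<b≤a
well minimum |f| = |-2| = 2 (negative-definite)

2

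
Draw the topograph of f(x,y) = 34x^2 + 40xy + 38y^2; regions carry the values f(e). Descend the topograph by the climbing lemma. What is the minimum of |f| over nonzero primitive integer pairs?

translate: b→-28 (≡40 mod 68), so (34,40,38)→(34,-28,32)
flip: (34,-28,32)→(32,28,34)
reduced (well bottom): (32,28,34) with a≤c, −a<b≤a
well minimum = a = 32

32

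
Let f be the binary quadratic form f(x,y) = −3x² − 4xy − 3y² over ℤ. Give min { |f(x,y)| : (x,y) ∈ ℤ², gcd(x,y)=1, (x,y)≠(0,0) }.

translate: b→-2 (≡4 mod 6), so (3,4,3)→(3,-2,2)
flip: (3,-2,2)→(2,2,3)
reduced (well bottom): (2,2,3) with a≤c, −a<b≤a
well minimum |f| = |-2| = 2 (negative-definite)

2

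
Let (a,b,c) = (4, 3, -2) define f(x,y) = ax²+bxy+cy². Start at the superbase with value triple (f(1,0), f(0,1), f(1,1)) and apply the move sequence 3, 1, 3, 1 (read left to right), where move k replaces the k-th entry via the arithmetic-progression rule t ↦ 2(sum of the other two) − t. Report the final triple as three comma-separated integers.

start (4,-2,5) = (f(1,0),f(0,1),f(1,1))
replace slot 3: 2·(4+(-2)) − 5 = -1 → (4,-2,-1)
replace slot 1: 2·((-2)+(-1)) − 4 = -10 → (-10,-2,-1)
replace slot 3: 2·((-10)+(-2)) − (-1) = -23 → (-10,-2,-23)
replace slot 1: 2·((-2)+(-23)) − (-10) = -40 → (-40,-2,-23)

-40,-2,-23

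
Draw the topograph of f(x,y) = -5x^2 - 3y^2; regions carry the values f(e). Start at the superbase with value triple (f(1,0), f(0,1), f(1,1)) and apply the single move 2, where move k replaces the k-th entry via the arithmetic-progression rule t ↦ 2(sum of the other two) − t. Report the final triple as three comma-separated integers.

start (-5,-3,-8) = (f(1,0),f(0,1),f(1,1))
replace slot 2: 2·((-5)+(-8)) − (-3) = -23 → (-5,-23,-8)

-5,-23,-8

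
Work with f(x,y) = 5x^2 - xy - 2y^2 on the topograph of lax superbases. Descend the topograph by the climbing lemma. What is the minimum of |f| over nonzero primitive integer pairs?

descent: ρ → (-2,5,2)  [lands on river]
river: ρ → (2,3,-4)
river: ρ → (-4,5,1)
river: ρ → (1,5,-4)
river: ρ → (-4,3,2)
river: ρ → (2,5,-2)
river: ρ → (-2,3,4)
river: ρ → (4,5,-1)
river: ρ → (-1,5,4)
river: ρ → (4,3,-2)
closes: descent 1, river 10
min |a| on river = 1

1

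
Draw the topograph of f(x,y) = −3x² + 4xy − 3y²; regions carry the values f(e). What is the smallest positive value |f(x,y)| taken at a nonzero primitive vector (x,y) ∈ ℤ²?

translate: b→2 (≡-4 mod 6), so (3,-4,3)→(3,2,2)
flip: (3,2,2)→(2,-2,3)
translate: b→2 (≡-2 mod 4), so (2,-2,3)→(2,2,3)
reduced (well bottom): (2,2,3) with a≤c, −a<b≤a
well minimum |f| = |-2| = 2 (negative-definite)

2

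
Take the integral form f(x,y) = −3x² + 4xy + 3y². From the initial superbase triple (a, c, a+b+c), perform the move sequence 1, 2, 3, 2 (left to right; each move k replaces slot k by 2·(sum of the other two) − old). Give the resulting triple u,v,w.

start (-3,3,4) = (f(1,0),f(0,1),f(1,1))
replace slot 1: 2·(3+4) − (-3) = 17 → (17,3,4)
replace slot 2: 2·(17+4) − 3 = 39 → (17,39,4)
replace slot 3: 2·(17+39) − 4 = 108 → (17,39,108)
replace slot 2: 2·(17+108) − 39 = 211 → (17,211,108)

17,211,108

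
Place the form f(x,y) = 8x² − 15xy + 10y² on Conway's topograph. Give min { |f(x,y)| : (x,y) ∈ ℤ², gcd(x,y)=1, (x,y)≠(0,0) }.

translate: b→1 (≡-15 mod 16), so (8,-15,10)→(8,1,3)
flip: (8,1,3)→(3,-1,8)
reduced (well bottom): (3,-1,8) with a≤c, −a<b≤a
well minimum = a = 3

3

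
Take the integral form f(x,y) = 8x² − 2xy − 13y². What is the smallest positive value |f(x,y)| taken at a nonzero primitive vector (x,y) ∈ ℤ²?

descent: ρ → (-13,2,8)
descent: ρ → (8,14,-7)  [lands on river]
river: ρ → (-7,14,8)
river: ρ → (8,18,-3)
river: ρ → (-3,18,8)
closes: descent 2, river 4
min |a| on river = 3

3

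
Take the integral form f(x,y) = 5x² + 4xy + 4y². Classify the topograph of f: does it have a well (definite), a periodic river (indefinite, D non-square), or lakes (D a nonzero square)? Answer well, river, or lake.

D = b²−4ac = 4² − 4·5·4 = -64
D < 0 ⇒ definite ⇒ every region one sign ⇒ single well

well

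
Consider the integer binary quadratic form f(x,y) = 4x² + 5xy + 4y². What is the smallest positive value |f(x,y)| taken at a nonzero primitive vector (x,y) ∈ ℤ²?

translate: b→-3 (≡5 mod 8), so (4,5,4)→(4,-3,3)
flip: (4,-3,3)→(3,3,4)
reduced (well bottom): (3,3,4) with a≤c, −a<b≤a
well minimum = a = 3

3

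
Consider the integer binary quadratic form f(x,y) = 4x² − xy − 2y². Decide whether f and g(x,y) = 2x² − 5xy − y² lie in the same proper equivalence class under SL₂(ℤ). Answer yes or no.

D₁ = 33, D₂ = 33
river cycle of f (length 4): (-2, 5, 1), (1, 5, -2), (-2, 3, 3), (3, 3, -2)
river cycle of g (length 4): (-1, 5, 2), (2, 3, -3), (-3, 3, 2), (2, 5, -1)
cycles differ ⇒ inequivalent

no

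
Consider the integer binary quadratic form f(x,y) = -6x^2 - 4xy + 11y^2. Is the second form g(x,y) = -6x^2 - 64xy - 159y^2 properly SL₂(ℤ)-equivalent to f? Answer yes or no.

D₁ = 280, D₂ = 280
river cycle of f (length 6): (-6, 8, 9), (9, 10, -5), (-5, 10, 9), (9, 8, -6), (-6, 16, 1), (1, 16, -6)
river cycle of g (length 6): (-6, 8, 9), (9, 10, -5), (-5, 10, 9), (9, 8, -6), (-6, 16, 1), (1, 16, -6)
cycles coincide ⇒ equivalent

yes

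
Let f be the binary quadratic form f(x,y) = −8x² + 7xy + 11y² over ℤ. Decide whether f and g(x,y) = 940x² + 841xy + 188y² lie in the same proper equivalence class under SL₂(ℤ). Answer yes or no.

D₁ = 401, D₂ = 401
river cycle of f (length 10): (11, 15, -4), (-4, 17, 7), (7, 11, -10), (-10, 9, 8), (8, 7, -11), (-11, 15, 4), (4, 17, -7), (-7, 11, 10), (10, 9, -8), (-8, 7, 11)
river cycle of g (length 10): (10, 9, -8), (-8, 7, 11), (11, 15, -4), (-4, 17, 7), (7, 11, -10), (-10, 9, 8), (8, 7, -11), (-11, 15, 4), (4, 17, -7), (-7, 11, 10)
cycles coincide ⇒ equivalent

yes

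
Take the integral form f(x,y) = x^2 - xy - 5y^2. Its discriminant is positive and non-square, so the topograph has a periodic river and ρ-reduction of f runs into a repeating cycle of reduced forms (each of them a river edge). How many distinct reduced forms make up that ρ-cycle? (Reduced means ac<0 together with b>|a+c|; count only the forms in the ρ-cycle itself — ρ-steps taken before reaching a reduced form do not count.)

D = 21, ⌊√D⌋ = 4
descent: ρ → (-5,1,1)
descent: ρ → (1,3,-3)  [lands on river]
river: ρ → (-3,3,1)
ρ-cycle length = 2 (tail of 2 descent steps not counted)

2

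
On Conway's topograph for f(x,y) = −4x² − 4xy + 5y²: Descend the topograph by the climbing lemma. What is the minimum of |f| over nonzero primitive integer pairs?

descent: ρ → (5,4,-4)  [lands on river]
river: ρ → (-4,4,5)
river: ρ → (5,6,-3)
river: ρ → (-3,6,5)
closes: descent 1, river 4
min |a| on river = 3

3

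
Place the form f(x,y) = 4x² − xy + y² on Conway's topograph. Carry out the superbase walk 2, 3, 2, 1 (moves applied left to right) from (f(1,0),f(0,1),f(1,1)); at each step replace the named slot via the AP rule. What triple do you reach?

start (4,1,4) = (f(1,0),f(0,1),f(1,1))
replace slot 2: 2·(4+4) − 1 = 15 → (4,15,4)
replace slot 3: 2·(4+15) − 4 = 34 → (4,15,34)
replace slot 2: 2·(4+34) − 15 = 61 → (4,61,34)
replace slot 1: 2·(61+34) − 4 = 186 → (186,61,34)

186,61,34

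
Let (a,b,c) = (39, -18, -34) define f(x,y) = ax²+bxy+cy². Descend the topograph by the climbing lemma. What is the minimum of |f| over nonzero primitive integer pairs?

descent: ρ → (-34,18,39)  [lands on river]
river: ρ → (39,60,-13)
river: ρ → (-13,70,14)
river: ρ → (14,70,-13)
river: ρ → (-13,60,39)
river: ρ → (39,18,-34)
river: ρ → (-34,50,23)
river: ρ → (23,42,-42)
river: ρ → (-42,42,23)
river: ρ → (23,50,-34)
closes: descent 1, river 10
min |a| on river = 13

13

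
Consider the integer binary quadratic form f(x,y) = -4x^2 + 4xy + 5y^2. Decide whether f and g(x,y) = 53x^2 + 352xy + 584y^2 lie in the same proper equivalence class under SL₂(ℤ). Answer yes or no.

D₁ = 96, D₂ = 96
river cycle of f (length 4): (5, 6, -3), (-3, 6, 5), (5, 4, -4), (-4, 4, 5)
river cycle of g (length 4): (5, 6, -3), (-3, 6, 5), (5, 4, -4), (-4, 4, 5)
cycles coincide ⇒ equivalent

yes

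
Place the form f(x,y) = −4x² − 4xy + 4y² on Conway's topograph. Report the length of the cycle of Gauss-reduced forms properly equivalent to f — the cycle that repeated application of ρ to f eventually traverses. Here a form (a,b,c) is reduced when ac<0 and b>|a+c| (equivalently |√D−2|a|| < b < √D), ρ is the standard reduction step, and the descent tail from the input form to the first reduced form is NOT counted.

D = 80, ⌊√D⌋ = 8
descent: ρ → (4,4,-4)  [lands on river]
river: ρ → (-4,4,4)
ρ-cycle length = 2 (tail of 1 descent step not counted)

2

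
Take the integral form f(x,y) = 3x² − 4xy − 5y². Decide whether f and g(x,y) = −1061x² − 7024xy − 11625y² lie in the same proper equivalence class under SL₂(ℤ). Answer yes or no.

D₁ = 76, D₂ = 76
river cycle of f (length 6): (-5, 4, 3), (3, 8, -1), (-1, 8, 3), (3, 4, -5), (-5, 6, 2), (2, 6, -5)
river cycle of g (length 6): (-5, 4, 3), (3, 8, -1), (-1, 8, 3), (3, 4, -5), (-5, 6, 2), (2, 6, -5)
cycles coincide ⇒ equivalent

yes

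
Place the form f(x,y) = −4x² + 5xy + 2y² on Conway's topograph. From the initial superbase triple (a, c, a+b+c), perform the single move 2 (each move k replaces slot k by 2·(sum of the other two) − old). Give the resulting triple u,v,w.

start (-4,2,3) = (f(1,0),f(0,1),f(1,1))
replace slot 2: 2·((-4)+3) − 2 = -4 → (-4,-4,3)

-4,-4,3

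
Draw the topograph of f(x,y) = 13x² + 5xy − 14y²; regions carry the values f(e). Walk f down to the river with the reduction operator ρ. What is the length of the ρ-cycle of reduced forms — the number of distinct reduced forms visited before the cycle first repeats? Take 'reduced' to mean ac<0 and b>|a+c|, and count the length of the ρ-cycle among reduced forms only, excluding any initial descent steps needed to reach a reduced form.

D = 753, ⌊√D⌋ = 27
river: ρ → (-14,23,4)
river: ρ → (4,25,-8)
river: ρ → (-8,23,7)
river: ρ → (7,19,-14)
river: ρ → (-14,9,12)
river: ρ → (12,15,-11)
river: ρ → (-11,7,16)
river: ρ → (16,25,-2)
river: ρ → (-2,27,3)
river: ρ → (3,27,-2)
river: ρ → (-2,25,16)
river: ρ → (16,7,-11)
river: ρ → (-11,15,12)
river: ρ → (12,9,-14)
river: ρ → (-14,19,7)
river: ρ → (7,23,-8)
river: ρ → (-8,25,4)
river: ρ → (4,23,-14)
river: ρ → (-14,5,13)
river: ρ → (13,21,-6)
river: ρ → (-6,27,1)
river: ρ → (1,27,-6)
river: ρ → (-6,21,13)
river: ρ → (13,5,-14)
ρ-cycle length = 24 (tail of 0 descent steps not counted)

24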